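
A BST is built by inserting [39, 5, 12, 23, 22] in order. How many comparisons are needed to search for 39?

Search path for 39: 39
Found: True
Comparisons: 1


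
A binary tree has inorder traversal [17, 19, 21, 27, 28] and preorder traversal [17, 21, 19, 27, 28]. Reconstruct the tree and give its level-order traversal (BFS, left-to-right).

Inorder:  [17, 19, 21, 27, 28]
Preorder: [17, 21, 19, 27, 28]
Algorithm: preorder visits root first, so consume preorder in order;
for each root, split the current inorder slice at that value into
left-subtree inorder and right-subtree inorder, then recurse.
Recursive splits:
  root=17; inorder splits into left=[], right=[19, 21, 27, 28]
  root=21; inorder splits into left=[19], right=[27, 28]
  root=19; inorder splits into left=[], right=[]
  root=27; inorder splits into left=[], right=[28]
  root=28; inorder splits into left=[], right=[]
Reconstructed level-order: [17, 21, 19, 27, 28]


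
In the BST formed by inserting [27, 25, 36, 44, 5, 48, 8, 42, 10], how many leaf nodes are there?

Tree built from: [27, 25, 36, 44, 5, 48, 8, 42, 10]
Tree (level-order array): [27, 25, 36, 5, None, None, 44, None, 8, 42, 48, None, 10]
Rule: A leaf has 0 children.
Per-node child counts:
  node 27: 2 child(ren)
  node 25: 1 child(ren)
  node 5: 1 child(ren)
  node 8: 1 child(ren)
  node 10: 0 child(ren)
  node 36: 1 child(ren)
  node 44: 2 child(ren)
  node 42: 0 child(ren)
  node 48: 0 child(ren)
Matching nodes: [10, 42, 48]
Count of leaf nodes: 3


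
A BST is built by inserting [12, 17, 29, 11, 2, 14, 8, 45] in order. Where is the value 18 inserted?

Starting tree (level order): [12, 11, 17, 2, None, 14, 29, None, 8, None, None, None, 45]
Insertion path: 12 -> 17 -> 29
Result: insert 18 as left child of 29
Final tree (level order): [12, 11, 17, 2, None, 14, 29, None, 8, None, None, 18, 45]


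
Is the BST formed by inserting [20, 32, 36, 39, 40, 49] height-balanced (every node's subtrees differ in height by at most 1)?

Tree (level-order array): [20, None, 32, None, 36, None, 39, None, 40, None, 49]
Definition: a tree is height-balanced if, at every node, |h(left) - h(right)| <= 1 (empty subtree has height -1).
Bottom-up per-node check:
  node 49: h_left=-1, h_right=-1, diff=0 [OK], height=0
  node 40: h_left=-1, h_right=0, diff=1 [OK], height=1
  node 39: h_left=-1, h_right=1, diff=2 [FAIL (|-1-1|=2 > 1)], height=2
  node 36: h_left=-1, h_right=2, diff=3 [FAIL (|-1-2|=3 > 1)], height=3
  node 32: h_left=-1, h_right=3, diff=4 [FAIL (|-1-3|=4 > 1)], height=4
  node 20: h_left=-1, h_right=4, diff=5 [FAIL (|-1-4|=5 > 1)], height=5
Node 39 violates the condition: |-1 - 1| = 2 > 1.
Result: Not balanced


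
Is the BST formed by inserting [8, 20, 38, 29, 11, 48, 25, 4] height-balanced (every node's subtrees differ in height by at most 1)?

Tree (level-order array): [8, 4, 20, None, None, 11, 38, None, None, 29, 48, 25]
Definition: a tree is height-balanced if, at every node, |h(left) - h(right)| <= 1 (empty subtree has height -1).
Bottom-up per-node check:
  node 4: h_left=-1, h_right=-1, diff=0 [OK], height=0
  node 11: h_left=-1, h_right=-1, diff=0 [OK], height=0
  node 25: h_left=-1, h_right=-1, diff=0 [OK], height=0
  node 29: h_left=0, h_right=-1, diff=1 [OK], height=1
  node 48: h_left=-1, h_right=-1, diff=0 [OK], height=0
  node 38: h_left=1, h_right=0, diff=1 [OK], height=2
  node 20: h_left=0, h_right=2, diff=2 [FAIL (|0-2|=2 > 1)], height=3
  node 8: h_left=0, h_right=3, diff=3 [FAIL (|0-3|=3 > 1)], height=4
Node 20 violates the condition: |0 - 2| = 2 > 1.
Result: Not balanced


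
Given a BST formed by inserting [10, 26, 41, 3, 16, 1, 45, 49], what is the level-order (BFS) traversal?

Tree insertion order: [10, 26, 41, 3, 16, 1, 45, 49]
Tree (level-order array): [10, 3, 26, 1, None, 16, 41, None, None, None, None, None, 45, None, 49]
BFS from the root, enqueuing left then right child of each popped node:
  queue [10] -> pop 10, enqueue [3, 26], visited so far: [10]
  queue [3, 26] -> pop 3, enqueue [1], visited so far: [10, 3]
  queue [26, 1] -> pop 26, enqueue [16, 41], visited so far: [10, 3, 26]
  queue [1, 16, 41] -> pop 1, enqueue [none], visited so far: [10, 3, 26, 1]
  queue [16, 41] -> pop 16, enqueue [none], visited so far: [10, 3, 26, 1, 16]
  queue [41] -> pop 41, enqueue [45], visited so far: [10, 3, 26, 1, 16, 41]
  queue [45] -> pop 45, enqueue [49], visited so far: [10, 3, 26, 1, 16, 41, 45]
  queue [49] -> pop 49, enqueue [none], visited so far: [10, 3, 26, 1, 16, 41, 45, 49]
Result: [10, 3, 26, 1, 16, 41, 45, 49]


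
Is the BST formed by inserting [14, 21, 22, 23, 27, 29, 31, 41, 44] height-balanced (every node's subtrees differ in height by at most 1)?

Tree (level-order array): [14, None, 21, None, 22, None, 23, None, 27, None, 29, None, 31, None, 41, None, 44]
Definition: a tree is height-balanced if, at every node, |h(left) - h(right)| <= 1 (empty subtree has height -1).
Bottom-up per-node check:
  node 44: h_left=-1, h_right=-1, diff=0 [OK], height=0
  node 41: h_left=-1, h_right=0, diff=1 [OK], height=1
  node 31: h_left=-1, h_right=1, diff=2 [FAIL (|-1-1|=2 > 1)], height=2
  node 29: h_left=-1, h_right=2, diff=3 [FAIL (|-1-2|=3 > 1)], height=3
  node 27: h_left=-1, h_right=3, diff=4 [FAIL (|-1-3|=4 > 1)], height=4
  node 23: h_left=-1, h_right=4, diff=5 [FAIL (|-1-4|=5 > 1)], height=5
  node 22: h_left=-1, h_right=5, diff=6 [FAIL (|-1-5|=6 > 1)], height=6
  node 21: h_left=-1, h_right=6, diff=7 [FAIL (|-1-6|=7 > 1)], height=7
  node 14: h_left=-1, h_right=7, diff=8 [FAIL (|-1-7|=8 > 1)], height=8
Node 31 violates the condition: |-1 - 1| = 2 > 1.
Result: Not balanced


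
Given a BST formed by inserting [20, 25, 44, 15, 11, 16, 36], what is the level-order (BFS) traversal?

Tree insertion order: [20, 25, 44, 15, 11, 16, 36]
Tree (level-order array): [20, 15, 25, 11, 16, None, 44, None, None, None, None, 36]
BFS from the root, enqueuing left then right child of each popped node:
  queue [20] -> pop 20, enqueue [15, 25], visited so far: [20]
  queue [15, 25] -> pop 15, enqueue [11, 16], visited so far: [20, 15]
  queue [25, 11, 16] -> pop 25, enqueue [44], visited so far: [20, 15, 25]
  queue [11, 16, 44] -> pop 11, enqueue [none], visited so far: [20, 15, 25, 11]
  queue [16, 44] -> pop 16, enqueue [none], visited so far: [20, 15, 25, 11, 16]
  queue [44] -> pop 44, enqueue [36], visited so far: [20, 15, 25, 11, 16, 44]
  queue [36] -> pop 36, enqueue [none], visited so far: [20, 15, 25, 11, 16, 44, 36]
Result: [20, 15, 25, 11, 16, 44, 36]


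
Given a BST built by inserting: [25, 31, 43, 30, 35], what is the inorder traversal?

Tree insertion order: [25, 31, 43, 30, 35]
Tree (level-order array): [25, None, 31, 30, 43, None, None, 35]
Inorder traversal: [25, 30, 31, 35, 43]


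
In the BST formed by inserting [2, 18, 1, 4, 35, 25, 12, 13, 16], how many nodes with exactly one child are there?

Tree built from: [2, 18, 1, 4, 35, 25, 12, 13, 16]
Tree (level-order array): [2, 1, 18, None, None, 4, 35, None, 12, 25, None, None, 13, None, None, None, 16]
Rule: These are nodes with exactly 1 non-null child.
Per-node child counts:
  node 2: 2 child(ren)
  node 1: 0 child(ren)
  node 18: 2 child(ren)
  node 4: 1 child(ren)
  node 12: 1 child(ren)
  node 13: 1 child(ren)
  node 16: 0 child(ren)
  node 35: 1 child(ren)
  node 25: 0 child(ren)
Matching nodes: [4, 12, 13, 35]
Count of nodes with exactly one child: 4


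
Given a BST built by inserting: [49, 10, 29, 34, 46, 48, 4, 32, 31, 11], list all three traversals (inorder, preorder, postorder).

Tree insertion order: [49, 10, 29, 34, 46, 48, 4, 32, 31, 11]
Tree (level-order array): [49, 10, None, 4, 29, None, None, 11, 34, None, None, 32, 46, 31, None, None, 48]
Inorder (L, root, R): [4, 10, 11, 29, 31, 32, 34, 46, 48, 49]
Preorder (root, L, R): [49, 10, 4, 29, 11, 34, 32, 31, 46, 48]
Postorder (L, R, root): [4, 11, 31, 32, 48, 46, 34, 29, 10, 49]


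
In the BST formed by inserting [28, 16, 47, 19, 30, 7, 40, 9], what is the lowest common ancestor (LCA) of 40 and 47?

Tree insertion order: [28, 16, 47, 19, 30, 7, 40, 9]
Tree (level-order array): [28, 16, 47, 7, 19, 30, None, None, 9, None, None, None, 40]
In a BST, the LCA of p=40, q=47 is the first node v on the
root-to-leaf path with p <= v <= q (go left if both < v, right if both > v).
Walk from root:
  at 28: both 40 and 47 > 28, go right
  at 47: 40 <= 47 <= 47, this is the LCA
LCA = 47


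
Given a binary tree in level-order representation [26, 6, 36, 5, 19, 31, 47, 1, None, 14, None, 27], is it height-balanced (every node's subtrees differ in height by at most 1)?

Tree (level-order array): [26, 6, 36, 5, 19, 31, 47, 1, None, 14, None, 27]
Definition: a tree is height-balanced if, at every node, |h(left) - h(right)| <= 1 (empty subtree has height -1).
Bottom-up per-node check:
  node 1: h_left=-1, h_right=-1, diff=0 [OK], height=0
  node 5: h_left=0, h_right=-1, diff=1 [OK], height=1
  node 14: h_left=-1, h_right=-1, diff=0 [OK], height=0
  node 19: h_left=0, h_right=-1, diff=1 [OK], height=1
  node 6: h_left=1, h_right=1, diff=0 [OK], height=2
  node 27: h_left=-1, h_right=-1, diff=0 [OK], height=0
  node 31: h_left=0, h_right=-1, diff=1 [OK], height=1
  node 47: h_left=-1, h_right=-1, diff=0 [OK], height=0
  node 36: h_left=1, h_right=0, diff=1 [OK], height=2
  node 26: h_left=2, h_right=2, diff=0 [OK], height=3
All nodes satisfy the balance condition.
Result: Balanced


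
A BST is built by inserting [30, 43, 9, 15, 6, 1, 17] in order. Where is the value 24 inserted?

Starting tree (level order): [30, 9, 43, 6, 15, None, None, 1, None, None, 17]
Insertion path: 30 -> 9 -> 15 -> 17
Result: insert 24 as right child of 17
Final tree (level order): [30, 9, 43, 6, 15, None, None, 1, None, None, 17, None, None, None, 24]


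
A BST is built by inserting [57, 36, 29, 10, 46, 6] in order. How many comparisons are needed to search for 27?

Search path for 27: 57 -> 36 -> 29 -> 10
Found: False
Comparisons: 4


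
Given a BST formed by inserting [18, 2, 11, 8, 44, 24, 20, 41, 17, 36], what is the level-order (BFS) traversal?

Tree insertion order: [18, 2, 11, 8, 44, 24, 20, 41, 17, 36]
Tree (level-order array): [18, 2, 44, None, 11, 24, None, 8, 17, 20, 41, None, None, None, None, None, None, 36]
BFS from the root, enqueuing left then right child of each popped node:
  queue [18] -> pop 18, enqueue [2, 44], visited so far: [18]
  queue [2, 44] -> pop 2, enqueue [11], visited so far: [18, 2]
  queue [44, 11] -> pop 44, enqueue [24], visited so far: [18, 2, 44]
  queue [11, 24] -> pop 11, enqueue [8, 17], visited so far: [18, 2, 44, 11]
  queue [24, 8, 17] -> pop 24, enqueue [20, 41], visited so far: [18, 2, 44, 11, 24]
  queue [8, 17, 20, 41] -> pop 8, enqueue [none], visited so far: [18, 2, 44, 11, 24, 8]
  queue [17, 20, 41] -> pop 17, enqueue [none], visited so far: [18, 2, 44, 11, 24, 8, 17]
  queue [20, 41] -> pop 20, enqueue [none], visited so far: [18, 2, 44, 11, 24, 8, 17, 20]
  queue [41] -> pop 41, enqueue [36], visited so far: [18, 2, 44, 11, 24, 8, 17, 20, 41]
  queue [36] -> pop 36, enqueue [none], visited so far: [18, 2, 44, 11, 24, 8, 17, 20, 41, 36]
Result: [18, 2, 44, 11, 24, 8, 17, 20, 41, 36]


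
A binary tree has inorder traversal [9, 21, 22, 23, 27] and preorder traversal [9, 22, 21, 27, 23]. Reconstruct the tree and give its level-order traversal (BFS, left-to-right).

Inorder:  [9, 21, 22, 23, 27]
Preorder: [9, 22, 21, 27, 23]
Algorithm: preorder visits root first, so consume preorder in order;
for each root, split the current inorder slice at that value into
left-subtree inorder and right-subtree inorder, then recurse.
Recursive splits:
  root=9; inorder splits into left=[], right=[21, 22, 23, 27]
  root=22; inorder splits into left=[21], right=[23, 27]
  root=21; inorder splits into left=[], right=[]
  root=27; inorder splits into left=[23], right=[]
  root=23; inorder splits into left=[], right=[]
Reconstructed level-order: [9, 22, 21, 27, 23]


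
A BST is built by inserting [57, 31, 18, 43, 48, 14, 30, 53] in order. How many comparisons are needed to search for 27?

Search path for 27: 57 -> 31 -> 18 -> 30
Found: False
Comparisons: 4


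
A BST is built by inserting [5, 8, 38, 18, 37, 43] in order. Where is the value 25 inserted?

Starting tree (level order): [5, None, 8, None, 38, 18, 43, None, 37]
Insertion path: 5 -> 8 -> 38 -> 18 -> 37
Result: insert 25 as left child of 37
Final tree (level order): [5, None, 8, None, 38, 18, 43, None, 37, None, None, 25]


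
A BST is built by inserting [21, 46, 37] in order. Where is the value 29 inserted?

Starting tree (level order): [21, None, 46, 37]
Insertion path: 21 -> 46 -> 37
Result: insert 29 as left child of 37
Final tree (level order): [21, None, 46, 37, None, 29]


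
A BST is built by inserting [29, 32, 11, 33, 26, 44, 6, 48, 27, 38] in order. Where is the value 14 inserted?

Starting tree (level order): [29, 11, 32, 6, 26, None, 33, None, None, None, 27, None, 44, None, None, 38, 48]
Insertion path: 29 -> 11 -> 26
Result: insert 14 as left child of 26
Final tree (level order): [29, 11, 32, 6, 26, None, 33, None, None, 14, 27, None, 44, None, None, None, None, 38, 48]


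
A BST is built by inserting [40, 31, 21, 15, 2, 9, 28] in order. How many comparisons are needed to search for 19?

Search path for 19: 40 -> 31 -> 21 -> 15
Found: False
Comparisons: 4


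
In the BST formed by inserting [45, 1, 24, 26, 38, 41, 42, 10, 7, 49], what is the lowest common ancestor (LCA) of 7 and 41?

Tree insertion order: [45, 1, 24, 26, 38, 41, 42, 10, 7, 49]
Tree (level-order array): [45, 1, 49, None, 24, None, None, 10, 26, 7, None, None, 38, None, None, None, 41, None, 42]
In a BST, the LCA of p=7, q=41 is the first node v on the
root-to-leaf path with p <= v <= q (go left if both < v, right if both > v).
Walk from root:
  at 45: both 7 and 41 < 45, go left
  at 1: both 7 and 41 > 1, go right
  at 24: 7 <= 24 <= 41, this is the LCA
LCA = 24


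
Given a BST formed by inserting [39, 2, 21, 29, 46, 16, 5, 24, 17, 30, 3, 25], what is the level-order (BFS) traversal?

Tree insertion order: [39, 2, 21, 29, 46, 16, 5, 24, 17, 30, 3, 25]
Tree (level-order array): [39, 2, 46, None, 21, None, None, 16, 29, 5, 17, 24, 30, 3, None, None, None, None, 25]
BFS from the root, enqueuing left then right child of each popped node:
  queue [39] -> pop 39, enqueue [2, 46], visited so far: [39]
  queue [2, 46] -> pop 2, enqueue [21], visited so far: [39, 2]
  queue [46, 21] -> pop 46, enqueue [none], visited so far: [39, 2, 46]
  queue [21] -> pop 21, enqueue [16, 29], visited so far: [39, 2, 46, 21]
  queue [16, 29] -> pop 16, enqueue [5, 17], visited so far: [39, 2, 46, 21, 16]
  queue [29, 5, 17] -> pop 29, enqueue [24, 30], visited so far: [39, 2, 46, 21, 16, 29]
  queue [5, 17, 24, 30] -> pop 5, enqueue [3], visited so far: [39, 2, 46, 21, 16, 29, 5]
  queue [17, 24, 30, 3] -> pop 17, enqueue [none], visited so far: [39, 2, 46, 21, 16, 29, 5, 17]
  queue [24, 30, 3] -> pop 24, enqueue [25], visited so far: [39, 2, 46, 21, 16, 29, 5, 17, 24]
  queue [30, 3, 25] -> pop 30, enqueue [none], visited so far: [39, 2, 46, 21, 16, 29, 5, 17, 24, 30]
  queue [3, 25] -> pop 3, enqueue [none], visited so far: [39, 2, 46, 21, 16, 29, 5, 17, 24, 30, 3]
  queue [25] -> pop 25, enqueue [none], visited so far: [39, 2, 46, 21, 16, 29, 5, 17, 24, 30, 3, 25]
Result: [39, 2, 46, 21, 16, 29, 5, 17, 24, 30, 3, 25]


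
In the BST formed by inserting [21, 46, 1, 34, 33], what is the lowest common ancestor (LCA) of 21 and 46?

Tree insertion order: [21, 46, 1, 34, 33]
Tree (level-order array): [21, 1, 46, None, None, 34, None, 33]
In a BST, the LCA of p=21, q=46 is the first node v on the
root-to-leaf path with p <= v <= q (go left if both < v, right if both > v).
Walk from root:
  at 21: 21 <= 21 <= 46, this is the LCA
LCA = 21


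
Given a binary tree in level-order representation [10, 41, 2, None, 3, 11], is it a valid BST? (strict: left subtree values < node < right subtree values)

Level-order array: [10, 41, 2, None, 3, 11]
Validate using subtree bounds (lo, hi): at each node, require lo < value < hi,
then recurse left with hi=value and right with lo=value.
Preorder trace (stopping at first violation):
  at node 10 with bounds (-inf, +inf): OK
  at node 41 with bounds (-inf, 10): VIOLATION
Node 41 violates its bound: not (-inf < 41 < 10).
Result: Not a valid BST


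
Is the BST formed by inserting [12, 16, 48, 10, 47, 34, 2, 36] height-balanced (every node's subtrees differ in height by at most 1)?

Tree (level-order array): [12, 10, 16, 2, None, None, 48, None, None, 47, None, 34, None, None, 36]
Definition: a tree is height-balanced if, at every node, |h(left) - h(right)| <= 1 (empty subtree has height -1).
Bottom-up per-node check:
  node 2: h_left=-1, h_right=-1, diff=0 [OK], height=0
  node 10: h_left=0, h_right=-1, diff=1 [OK], height=1
  node 36: h_left=-1, h_right=-1, diff=0 [OK], height=0
  node 34: h_left=-1, h_right=0, diff=1 [OK], height=1
  node 47: h_left=1, h_right=-1, diff=2 [FAIL (|1--1|=2 > 1)], height=2
  node 48: h_left=2, h_right=-1, diff=3 [FAIL (|2--1|=3 > 1)], height=3
  node 16: h_left=-1, h_right=3, diff=4 [FAIL (|-1-3|=4 > 1)], height=4
  node 12: h_left=1, h_right=4, diff=3 [FAIL (|1-4|=3 > 1)], height=5
Node 47 violates the condition: |1 - -1| = 2 > 1.
Result: Not balanced


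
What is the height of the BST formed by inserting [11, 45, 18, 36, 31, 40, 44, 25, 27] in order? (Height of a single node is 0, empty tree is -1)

Insertion order: [11, 45, 18, 36, 31, 40, 44, 25, 27]
Tree (level-order array): [11, None, 45, 18, None, None, 36, 31, 40, 25, None, None, 44, None, 27]
Compute height bottom-up (empty subtree = -1):
  height(27) = 1 + max(-1, -1) = 0
  height(25) = 1 + max(-1, 0) = 1
  height(31) = 1 + max(1, -1) = 2
  height(44) = 1 + max(-1, -1) = 0
  height(40) = 1 + max(-1, 0) = 1
  height(36) = 1 + max(2, 1) = 3
  height(18) = 1 + max(-1, 3) = 4
  height(45) = 1 + max(4, -1) = 5
  height(11) = 1 + max(-1, 5) = 6
Height = 6


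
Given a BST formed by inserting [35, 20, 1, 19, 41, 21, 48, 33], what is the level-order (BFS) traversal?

Tree insertion order: [35, 20, 1, 19, 41, 21, 48, 33]
Tree (level-order array): [35, 20, 41, 1, 21, None, 48, None, 19, None, 33]
BFS from the root, enqueuing left then right child of each popped node:
  queue [35] -> pop 35, enqueue [20, 41], visited so far: [35]
  queue [20, 41] -> pop 20, enqueue [1, 21], visited so far: [35, 20]
  queue [41, 1, 21] -> pop 41, enqueue [48], visited so far: [35, 20, 41]
  queue [1, 21, 48] -> pop 1, enqueue [19], visited so far: [35, 20, 41, 1]
  queue [21, 48, 19] -> pop 21, enqueue [33], visited so far: [35, 20, 41, 1, 21]
  queue [48, 19, 33] -> pop 48, enqueue [none], visited so far: [35, 20, 41, 1, 21, 48]
  queue [19, 33] -> pop 19, enqueue [none], visited so far: [35, 20, 41, 1, 21, 48, 19]
  queue [33] -> pop 33, enqueue [none], visited so far: [35, 20, 41, 1, 21, 48, 19, 33]
Result: [35, 20, 41, 1, 21, 48, 19, 33]


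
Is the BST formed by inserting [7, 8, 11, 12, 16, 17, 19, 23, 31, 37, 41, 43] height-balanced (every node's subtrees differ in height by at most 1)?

Tree (level-order array): [7, None, 8, None, 11, None, 12, None, 16, None, 17, None, 19, None, 23, None, 31, None, 37, None, 41, None, 43]
Definition: a tree is height-balanced if, at every node, |h(left) - h(right)| <= 1 (empty subtree has height -1).
Bottom-up per-node check:
  node 43: h_left=-1, h_right=-1, diff=0 [OK], height=0
  node 41: h_left=-1, h_right=0, diff=1 [OK], height=1
  node 37: h_left=-1, h_right=1, diff=2 [FAIL (|-1-1|=2 > 1)], height=2
  node 31: h_left=-1, h_right=2, diff=3 [FAIL (|-1-2|=3 > 1)], height=3
  node 23: h_left=-1, h_right=3, diff=4 [FAIL (|-1-3|=4 > 1)], height=4
  node 19: h_left=-1, h_right=4, diff=5 [FAIL (|-1-4|=5 > 1)], height=5
  node 17: h_left=-1, h_right=5, diff=6 [FAIL (|-1-5|=6 > 1)], height=6
  node 16: h_left=-1, h_right=6, diff=7 [FAIL (|-1-6|=7 > 1)], height=7
  node 12: h_left=-1, h_right=7, diff=8 [FAIL (|-1-7|=8 > 1)], height=8
  node 11: h_left=-1, h_right=8, diff=9 [FAIL (|-1-8|=9 > 1)], height=9
  node 8: h_left=-1, h_right=9, diff=10 [FAIL (|-1-9|=10 > 1)], height=10
  node 7: h_left=-1, h_right=10, diff=11 [FAIL (|-1-10|=11 > 1)], height=11
Node 37 violates the condition: |-1 - 1| = 2 > 1.
Result: Not balanced


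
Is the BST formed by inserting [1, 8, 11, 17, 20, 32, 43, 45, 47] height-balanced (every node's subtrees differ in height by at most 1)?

Tree (level-order array): [1, None, 8, None, 11, None, 17, None, 20, None, 32, None, 43, None, 45, None, 47]
Definition: a tree is height-balanced if, at every node, |h(left) - h(right)| <= 1 (empty subtree has height -1).
Bottom-up per-node check:
  node 47: h_left=-1, h_right=-1, diff=0 [OK], height=0
  node 45: h_left=-1, h_right=0, diff=1 [OK], height=1
  node 43: h_left=-1, h_right=1, diff=2 [FAIL (|-1-1|=2 > 1)], height=2
  node 32: h_left=-1, h_right=2, diff=3 [FAIL (|-1-2|=3 > 1)], height=3
  node 20: h_left=-1, h_right=3, diff=4 [FAIL (|-1-3|=4 > 1)], height=4
  node 17: h_left=-1, h_right=4, diff=5 [FAIL (|-1-4|=5 > 1)], height=5
  node 11: h_left=-1, h_right=5, diff=6 [FAIL (|-1-5|=6 > 1)], height=6
  node 8: h_left=-1, h_right=6, diff=7 [FAIL (|-1-6|=7 > 1)], height=7
  node 1: h_left=-1, h_right=7, diff=8 [FAIL (|-1-7|=8 > 1)], height=8
Node 43 violates the condition: |-1 - 1| = 2 > 1.
Result: Not balanced


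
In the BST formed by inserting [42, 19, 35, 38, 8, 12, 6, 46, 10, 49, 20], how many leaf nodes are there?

Tree built from: [42, 19, 35, 38, 8, 12, 6, 46, 10, 49, 20]
Tree (level-order array): [42, 19, 46, 8, 35, None, 49, 6, 12, 20, 38, None, None, None, None, 10]
Rule: A leaf has 0 children.
Per-node child counts:
  node 42: 2 child(ren)
  node 19: 2 child(ren)
  node 8: 2 child(ren)
  node 6: 0 child(ren)
  node 12: 1 child(ren)
  node 10: 0 child(ren)
  node 35: 2 child(ren)
  node 20: 0 child(ren)
  node 38: 0 child(ren)
  node 46: 1 child(ren)
  node 49: 0 child(ren)
Matching nodes: [6, 10, 20, 38, 49]
Count of leaf nodes: 5


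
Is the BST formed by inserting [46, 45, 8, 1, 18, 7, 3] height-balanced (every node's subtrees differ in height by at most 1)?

Tree (level-order array): [46, 45, None, 8, None, 1, 18, None, 7, None, None, 3]
Definition: a tree is height-balanced if, at every node, |h(left) - h(right)| <= 1 (empty subtree has height -1).
Bottom-up per-node check:
  node 3: h_left=-1, h_right=-1, diff=0 [OK], height=0
  node 7: h_left=0, h_right=-1, diff=1 [OK], height=1
  node 1: h_left=-1, h_right=1, diff=2 [FAIL (|-1-1|=2 > 1)], height=2
  node 18: h_left=-1, h_right=-1, diff=0 [OK], height=0
  node 8: h_left=2, h_right=0, diff=2 [FAIL (|2-0|=2 > 1)], height=3
  node 45: h_left=3, h_right=-1, diff=4 [FAIL (|3--1|=4 > 1)], height=4
  node 46: h_left=4, h_right=-1, diff=5 [FAIL (|4--1|=5 > 1)], height=5
Node 1 violates the condition: |-1 - 1| = 2 > 1.
Result: Not balanced


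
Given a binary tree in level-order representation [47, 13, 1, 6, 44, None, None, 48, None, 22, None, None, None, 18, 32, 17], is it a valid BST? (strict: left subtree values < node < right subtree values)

Level-order array: [47, 13, 1, 6, 44, None, None, 48, None, 22, None, None, None, 18, 32, 17]
Validate using subtree bounds (lo, hi): at each node, require lo < value < hi,
then recurse left with hi=value and right with lo=value.
Preorder trace (stopping at first violation):
  at node 47 with bounds (-inf, +inf): OK
  at node 13 with bounds (-inf, 47): OK
  at node 6 with bounds (-inf, 13): OK
  at node 48 with bounds (-inf, 6): VIOLATION
Node 48 violates its bound: not (-inf < 48 < 6).
Result: Not a valid BST


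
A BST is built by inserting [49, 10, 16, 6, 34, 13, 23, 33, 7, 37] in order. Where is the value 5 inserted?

Starting tree (level order): [49, 10, None, 6, 16, None, 7, 13, 34, None, None, None, None, 23, 37, None, 33]
Insertion path: 49 -> 10 -> 6
Result: insert 5 as left child of 6
Final tree (level order): [49, 10, None, 6, 16, 5, 7, 13, 34, None, None, None, None, None, None, 23, 37, None, 33]


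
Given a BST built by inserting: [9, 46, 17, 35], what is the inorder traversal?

Tree insertion order: [9, 46, 17, 35]
Tree (level-order array): [9, None, 46, 17, None, None, 35]
Inorder traversal: [9, 17, 35, 46]


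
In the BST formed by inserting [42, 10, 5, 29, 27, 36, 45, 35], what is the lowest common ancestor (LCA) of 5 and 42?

Tree insertion order: [42, 10, 5, 29, 27, 36, 45, 35]
Tree (level-order array): [42, 10, 45, 5, 29, None, None, None, None, 27, 36, None, None, 35]
In a BST, the LCA of p=5, q=42 is the first node v on the
root-to-leaf path with p <= v <= q (go left if both < v, right if both > v).
Walk from root:
  at 42: 5 <= 42 <= 42, this is the LCA
LCA = 42


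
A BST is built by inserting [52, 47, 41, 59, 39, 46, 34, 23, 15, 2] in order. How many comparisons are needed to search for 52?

Search path for 52: 52
Found: True
Comparisons: 1


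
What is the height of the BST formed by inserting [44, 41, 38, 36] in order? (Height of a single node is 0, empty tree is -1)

Insertion order: [44, 41, 38, 36]
Tree (level-order array): [44, 41, None, 38, None, 36]
Compute height bottom-up (empty subtree = -1):
  height(36) = 1 + max(-1, -1) = 0
  height(38) = 1 + max(0, -1) = 1
  height(41) = 1 + max(1, -1) = 2
  height(44) = 1 + max(2, -1) = 3
Height = 3


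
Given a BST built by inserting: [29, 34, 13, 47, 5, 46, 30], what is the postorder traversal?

Tree insertion order: [29, 34, 13, 47, 5, 46, 30]
Tree (level-order array): [29, 13, 34, 5, None, 30, 47, None, None, None, None, 46]
Postorder traversal: [5, 13, 30, 46, 47, 34, 29]


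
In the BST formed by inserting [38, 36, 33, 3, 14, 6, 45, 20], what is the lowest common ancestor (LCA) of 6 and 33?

Tree insertion order: [38, 36, 33, 3, 14, 6, 45, 20]
Tree (level-order array): [38, 36, 45, 33, None, None, None, 3, None, None, 14, 6, 20]
In a BST, the LCA of p=6, q=33 is the first node v on the
root-to-leaf path with p <= v <= q (go left if both < v, right if both > v).
Walk from root:
  at 38: both 6 and 33 < 38, go left
  at 36: both 6 and 33 < 36, go left
  at 33: 6 <= 33 <= 33, this is the LCA
LCA = 33


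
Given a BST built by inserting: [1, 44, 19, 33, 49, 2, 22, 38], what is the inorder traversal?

Tree insertion order: [1, 44, 19, 33, 49, 2, 22, 38]
Tree (level-order array): [1, None, 44, 19, 49, 2, 33, None, None, None, None, 22, 38]
Inorder traversal: [1, 2, 19, 22, 33, 38, 44, 49]


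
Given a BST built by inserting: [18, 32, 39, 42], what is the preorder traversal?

Tree insertion order: [18, 32, 39, 42]
Tree (level-order array): [18, None, 32, None, 39, None, 42]
Preorder traversal: [18, 32, 39, 42]


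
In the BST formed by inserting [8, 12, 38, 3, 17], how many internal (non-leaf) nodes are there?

Tree built from: [8, 12, 38, 3, 17]
Tree (level-order array): [8, 3, 12, None, None, None, 38, 17]
Rule: An internal node has at least one child.
Per-node child counts:
  node 8: 2 child(ren)
  node 3: 0 child(ren)
  node 12: 1 child(ren)
  node 38: 1 child(ren)
  node 17: 0 child(ren)
Matching nodes: [8, 12, 38]
Count of internal (non-leaf) nodes: 3


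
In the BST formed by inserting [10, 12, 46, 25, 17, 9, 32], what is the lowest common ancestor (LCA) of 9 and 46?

Tree insertion order: [10, 12, 46, 25, 17, 9, 32]
Tree (level-order array): [10, 9, 12, None, None, None, 46, 25, None, 17, 32]
In a BST, the LCA of p=9, q=46 is the first node v on the
root-to-leaf path with p <= v <= q (go left if both < v, right if both > v).
Walk from root:
  at 10: 9 <= 10 <= 46, this is the LCA
LCA = 10


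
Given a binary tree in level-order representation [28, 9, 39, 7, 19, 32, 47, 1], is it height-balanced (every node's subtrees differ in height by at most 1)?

Tree (level-order array): [28, 9, 39, 7, 19, 32, 47, 1]
Definition: a tree is height-balanced if, at every node, |h(left) - h(right)| <= 1 (empty subtree has height -1).
Bottom-up per-node check:
  node 1: h_left=-1, h_right=-1, diff=0 [OK], height=0
  node 7: h_left=0, h_right=-1, diff=1 [OK], height=1
  node 19: h_left=-1, h_right=-1, diff=0 [OK], height=0
  node 9: h_left=1, h_right=0, diff=1 [OK], height=2
  node 32: h_left=-1, h_right=-1, diff=0 [OK], height=0
  node 47: h_left=-1, h_right=-1, diff=0 [OK], height=0
  node 39: h_left=0, h_right=0, diff=0 [OK], height=1
  node 28: h_left=2, h_right=1, diff=1 [OK], height=3
All nodes satisfy the balance condition.
Result: Balanced


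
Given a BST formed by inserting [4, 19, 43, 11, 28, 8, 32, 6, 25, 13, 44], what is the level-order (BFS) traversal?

Tree insertion order: [4, 19, 43, 11, 28, 8, 32, 6, 25, 13, 44]
Tree (level-order array): [4, None, 19, 11, 43, 8, 13, 28, 44, 6, None, None, None, 25, 32]
BFS from the root, enqueuing left then right child of each popped node:
  queue [4] -> pop 4, enqueue [19], visited so far: [4]
  queue [19] -> pop 19, enqueue [11, 43], visited so far: [4, 19]
  queue [11, 43] -> pop 11, enqueue [8, 13], visited so far: [4, 19, 11]
  queue [43, 8, 13] -> pop 43, enqueue [28, 44], visited so far: [4, 19, 11, 43]
  queue [8, 13, 28, 44] -> pop 8, enqueue [6], visited so far: [4, 19, 11, 43, 8]
  queue [13, 28, 44, 6] -> pop 13, enqueue [none], visited so far: [4, 19, 11, 43, 8, 13]
  queue [28, 44, 6] -> pop 28, enqueue [25, 32], visited so far: [4, 19, 11, 43, 8, 13, 28]
  queue [44, 6, 25, 32] -> pop 44, enqueue [none], visited so far: [4, 19, 11, 43, 8, 13, 28, 44]
  queue [6, 25, 32] -> pop 6, enqueue [none], visited so far: [4, 19, 11, 43, 8, 13, 28, 44, 6]
  queue [25, 32] -> pop 25, enqueue [none], visited so far: [4, 19, 11, 43, 8, 13, 28, 44, 6, 25]
  queue [32] -> pop 32, enqueue [none], visited so far: [4, 19, 11, 43, 8, 13, 28, 44, 6, 25, 32]
Result: [4, 19, 11, 43, 8, 13, 28, 44, 6, 25, 32]


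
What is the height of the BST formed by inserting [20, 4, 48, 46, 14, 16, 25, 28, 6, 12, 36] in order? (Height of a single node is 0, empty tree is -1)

Insertion order: [20, 4, 48, 46, 14, 16, 25, 28, 6, 12, 36]
Tree (level-order array): [20, 4, 48, None, 14, 46, None, 6, 16, 25, None, None, 12, None, None, None, 28, None, None, None, 36]
Compute height bottom-up (empty subtree = -1):
  height(12) = 1 + max(-1, -1) = 0
  height(6) = 1 + max(-1, 0) = 1
  height(16) = 1 + max(-1, -1) = 0
  height(14) = 1 + max(1, 0) = 2
  height(4) = 1 + max(-1, 2) = 3
  height(36) = 1 + max(-1, -1) = 0
  height(28) = 1 + max(-1, 0) = 1
  height(25) = 1 + max(-1, 1) = 2
  height(46) = 1 + max(2, -1) = 3
  height(48) = 1 + max(3, -1) = 4
  height(20) = 1 + max(3, 4) = 5
Height = 5


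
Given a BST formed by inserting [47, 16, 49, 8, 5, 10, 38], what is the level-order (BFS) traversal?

Tree insertion order: [47, 16, 49, 8, 5, 10, 38]
Tree (level-order array): [47, 16, 49, 8, 38, None, None, 5, 10]
BFS from the root, enqueuing left then right child of each popped node:
  queue [47] -> pop 47, enqueue [16, 49], visited so far: [47]
  queue [16, 49] -> pop 16, enqueue [8, 38], visited so far: [47, 16]
  queue [49, 8, 38] -> pop 49, enqueue [none], visited so far: [47, 16, 49]
  queue [8, 38] -> pop 8, enqueue [5, 10], visited so far: [47, 16, 49, 8]
  queue [38, 5, 10] -> pop 38, enqueue [none], visited so far: [47, 16, 49, 8, 38]
  queue [5, 10] -> pop 5, enqueue [none], visited so far: [47, 16, 49, 8, 38, 5]
  queue [10] -> pop 10, enqueue [none], visited so far: [47, 16, 49, 8, 38, 5, 10]
Result: [47, 16, 49, 8, 38, 5, 10]


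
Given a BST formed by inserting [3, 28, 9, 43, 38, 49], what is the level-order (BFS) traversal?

Tree insertion order: [3, 28, 9, 43, 38, 49]
Tree (level-order array): [3, None, 28, 9, 43, None, None, 38, 49]
BFS from the root, enqueuing left then right child of each popped node:
  queue [3] -> pop 3, enqueue [28], visited so far: [3]
  queue [28] -> pop 28, enqueue [9, 43], visited so far: [3, 28]
  queue [9, 43] -> pop 9, enqueue [none], visited so far: [3, 28, 9]
  queue [43] -> pop 43, enqueue [38, 49], visited so far: [3, 28, 9, 43]
  queue [38, 49] -> pop 38, enqueue [none], visited so far: [3, 28, 9, 43, 38]
  queue [49] -> pop 49, enqueue [none], visited so far: [3, 28, 9, 43, 38, 49]
Result: [3, 28, 9, 43, 38, 49]


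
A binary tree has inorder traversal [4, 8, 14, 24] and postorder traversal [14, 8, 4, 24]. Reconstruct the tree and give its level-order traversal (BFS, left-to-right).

Inorder:   [4, 8, 14, 24]
Postorder: [14, 8, 4, 24]
Algorithm: postorder visits root last, so walk postorder right-to-left;
each value is the root of the current inorder slice — split it at that
value, recurse on the right subtree first, then the left.
Recursive splits:
  root=24; inorder splits into left=[4, 8, 14], right=[]
  root=4; inorder splits into left=[], right=[8, 14]
  root=8; inorder splits into left=[], right=[14]
  root=14; inorder splits into left=[], right=[]
Reconstructed level-order: [24, 4, 8, 14]


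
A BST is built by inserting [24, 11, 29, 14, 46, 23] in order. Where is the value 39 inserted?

Starting tree (level order): [24, 11, 29, None, 14, None, 46, None, 23]
Insertion path: 24 -> 29 -> 46
Result: insert 39 as left child of 46
Final tree (level order): [24, 11, 29, None, 14, None, 46, None, 23, 39]


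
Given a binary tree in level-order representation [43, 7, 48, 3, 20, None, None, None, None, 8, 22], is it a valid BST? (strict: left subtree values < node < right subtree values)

Level-order array: [43, 7, 48, 3, 20, None, None, None, None, 8, 22]
Validate using subtree bounds (lo, hi): at each node, require lo < value < hi,
then recurse left with hi=value and right with lo=value.
Preorder trace (stopping at first violation):
  at node 43 with bounds (-inf, +inf): OK
  at node 7 with bounds (-inf, 43): OK
  at node 3 with bounds (-inf, 7): OK
  at node 20 with bounds (7, 43): OK
  at node 8 with bounds (7, 20): OK
  at node 22 with bounds (20, 43): OK
  at node 48 with bounds (43, +inf): OK
No violation found at any node.
Result: Valid BST


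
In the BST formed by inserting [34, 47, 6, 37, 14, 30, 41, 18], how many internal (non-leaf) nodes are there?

Tree built from: [34, 47, 6, 37, 14, 30, 41, 18]
Tree (level-order array): [34, 6, 47, None, 14, 37, None, None, 30, None, 41, 18]
Rule: An internal node has at least one child.
Per-node child counts:
  node 34: 2 child(ren)
  node 6: 1 child(ren)
  node 14: 1 child(ren)
  node 30: 1 child(ren)
  node 18: 0 child(ren)
  node 47: 1 child(ren)
  node 37: 1 child(ren)
  node 41: 0 child(ren)
Matching nodes: [34, 6, 14, 30, 47, 37]
Count of internal (non-leaf) nodes: 6


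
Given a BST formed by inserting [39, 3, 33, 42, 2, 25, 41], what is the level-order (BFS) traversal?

Tree insertion order: [39, 3, 33, 42, 2, 25, 41]
Tree (level-order array): [39, 3, 42, 2, 33, 41, None, None, None, 25]
BFS from the root, enqueuing left then right child of each popped node:
  queue [39] -> pop 39, enqueue [3, 42], visited so far: [39]
  queue [3, 42] -> pop 3, enqueue [2, 33], visited so far: [39, 3]
  queue [42, 2, 33] -> pop 42, enqueue [41], visited so far: [39, 3, 42]
  queue [2, 33, 41] -> pop 2, enqueue [none], visited so far: [39, 3, 42, 2]
  queue [33, 41] -> pop 33, enqueue [25], visited so far: [39, 3, 42, 2, 33]
  queue [41, 25] -> pop 41, enqueue [none], visited so far: [39, 3, 42, 2, 33, 41]
  queue [25] -> pop 25, enqueue [none], visited so far: [39, 3, 42, 2, 33, 41, 25]
Result: [39, 3, 42, 2, 33, 41, 25]


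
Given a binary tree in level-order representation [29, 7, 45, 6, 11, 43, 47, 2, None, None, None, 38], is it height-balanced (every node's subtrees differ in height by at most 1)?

Tree (level-order array): [29, 7, 45, 6, 11, 43, 47, 2, None, None, None, 38]
Definition: a tree is height-balanced if, at every node, |h(left) - h(right)| <= 1 (empty subtree has height -1).
Bottom-up per-node check:
  node 2: h_left=-1, h_right=-1, diff=0 [OK], height=0
  node 6: h_left=0, h_right=-1, diff=1 [OK], height=1
  node 11: h_left=-1, h_right=-1, diff=0 [OK], height=0
  node 7: h_left=1, h_right=0, diff=1 [OK], height=2
  node 38: h_left=-1, h_right=-1, diff=0 [OK], height=0
  node 43: h_left=0, h_right=-1, diff=1 [OK], height=1
  node 47: h_left=-1, h_right=-1, diff=0 [OK], height=0
  node 45: h_left=1, h_right=0, diff=1 [OK], height=2
  node 29: h_left=2, h_right=2, diff=0 [OK], height=3
All nodes satisfy the balance condition.
Result: Balanced


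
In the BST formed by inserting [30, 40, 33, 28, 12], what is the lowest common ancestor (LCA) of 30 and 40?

Tree insertion order: [30, 40, 33, 28, 12]
Tree (level-order array): [30, 28, 40, 12, None, 33]
In a BST, the LCA of p=30, q=40 is the first node v on the
root-to-leaf path with p <= v <= q (go left if both < v, right if both > v).
Walk from root:
  at 30: 30 <= 30 <= 40, this is the LCA
LCA = 30


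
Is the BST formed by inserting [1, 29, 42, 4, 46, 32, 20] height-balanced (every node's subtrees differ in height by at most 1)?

Tree (level-order array): [1, None, 29, 4, 42, None, 20, 32, 46]
Definition: a tree is height-balanced if, at every node, |h(left) - h(right)| <= 1 (empty subtree has height -1).
Bottom-up per-node check:
  node 20: h_left=-1, h_right=-1, diff=0 [OK], height=0
  node 4: h_left=-1, h_right=0, diff=1 [OK], height=1
  node 32: h_left=-1, h_right=-1, diff=0 [OK], height=0
  node 46: h_left=-1, h_right=-1, diff=0 [OK], height=0
  node 42: h_left=0, h_right=0, diff=0 [OK], height=1
  node 29: h_left=1, h_right=1, diff=0 [OK], height=2
  node 1: h_left=-1, h_right=2, diff=3 [FAIL (|-1-2|=3 > 1)], height=3
Node 1 violates the condition: |-1 - 2| = 3 > 1.
Result: Not balanced


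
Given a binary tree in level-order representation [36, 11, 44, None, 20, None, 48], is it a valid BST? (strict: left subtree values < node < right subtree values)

Level-order array: [36, 11, 44, None, 20, None, 48]
Validate using subtree bounds (lo, hi): at each node, require lo < value < hi,
then recurse left with hi=value and right with lo=value.
Preorder trace (stopping at first violation):
  at node 36 with bounds (-inf, +inf): OK
  at node 11 with bounds (-inf, 36): OK
  at node 20 with bounds (11, 36): OK
  at node 44 with bounds (36, +inf): OK
  at node 48 with bounds (44, +inf): OK
No violation found at any node.
Result: Valid BST


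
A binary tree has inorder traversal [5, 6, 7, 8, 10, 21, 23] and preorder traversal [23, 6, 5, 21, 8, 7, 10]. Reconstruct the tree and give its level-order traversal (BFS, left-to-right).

Inorder:  [5, 6, 7, 8, 10, 21, 23]
Preorder: [23, 6, 5, 21, 8, 7, 10]
Algorithm: preorder visits root first, so consume preorder in order;
for each root, split the current inorder slice at that value into
left-subtree inorder and right-subtree inorder, then recurse.
Recursive splits:
  root=23; inorder splits into left=[5, 6, 7, 8, 10, 21], right=[]
  root=6; inorder splits into left=[5], right=[7, 8, 10, 21]
  root=5; inorder splits into left=[], right=[]
  root=21; inorder splits into left=[7, 8, 10], right=[]
  root=8; inorder splits into left=[7], right=[10]
  root=7; inorder splits into left=[], right=[]
  root=10; inorder splits into left=[], right=[]
Reconstructed level-order: [23, 6, 5, 21, 8, 7, 10]


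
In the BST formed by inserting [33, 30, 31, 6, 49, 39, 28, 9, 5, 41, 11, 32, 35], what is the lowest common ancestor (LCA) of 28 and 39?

Tree insertion order: [33, 30, 31, 6, 49, 39, 28, 9, 5, 41, 11, 32, 35]
Tree (level-order array): [33, 30, 49, 6, 31, 39, None, 5, 28, None, 32, 35, 41, None, None, 9, None, None, None, None, None, None, None, None, 11]
In a BST, the LCA of p=28, q=39 is the first node v on the
root-to-leaf path with p <= v <= q (go left if both < v, right if both > v).
Walk from root:
  at 33: 28 <= 33 <= 39, this is the LCA
LCA = 33


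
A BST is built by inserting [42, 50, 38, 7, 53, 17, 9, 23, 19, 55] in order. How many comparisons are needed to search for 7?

Search path for 7: 42 -> 38 -> 7
Found: True
Comparisons: 3


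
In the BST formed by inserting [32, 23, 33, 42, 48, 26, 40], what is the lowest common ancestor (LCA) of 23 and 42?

Tree insertion order: [32, 23, 33, 42, 48, 26, 40]
Tree (level-order array): [32, 23, 33, None, 26, None, 42, None, None, 40, 48]
In a BST, the LCA of p=23, q=42 is the first node v on the
root-to-leaf path with p <= v <= q (go left if both < v, right if both > v).
Walk from root:
  at 32: 23 <= 32 <= 42, this is the LCA
LCA = 32
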